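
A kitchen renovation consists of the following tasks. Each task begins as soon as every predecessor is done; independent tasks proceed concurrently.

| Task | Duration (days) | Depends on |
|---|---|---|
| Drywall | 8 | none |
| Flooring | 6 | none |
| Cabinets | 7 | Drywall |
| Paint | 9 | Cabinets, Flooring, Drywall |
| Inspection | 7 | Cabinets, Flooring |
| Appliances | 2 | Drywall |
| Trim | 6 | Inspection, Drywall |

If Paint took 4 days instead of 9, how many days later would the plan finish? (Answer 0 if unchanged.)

Critical path before the change: Drywall→Cabinets→Inspection→Trim = 8+7+7+6 = 28 giving 28 days.
Paint is off the critical path — its longest chain is 24 days, giving 4 of slack.
That remains the longest chain; total 28 days.
Change in finish: 28 − 28 = +0 days.

0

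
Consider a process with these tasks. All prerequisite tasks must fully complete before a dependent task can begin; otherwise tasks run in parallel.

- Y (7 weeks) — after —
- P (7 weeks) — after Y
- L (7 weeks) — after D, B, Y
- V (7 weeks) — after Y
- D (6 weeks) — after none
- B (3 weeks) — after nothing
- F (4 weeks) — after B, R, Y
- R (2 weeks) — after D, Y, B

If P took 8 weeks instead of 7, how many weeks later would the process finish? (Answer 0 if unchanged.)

1

The binding path is Y→P = 7+7 = 14; finish at 14 weeks.
P is on the critical path; changing it to 8 makes that path 15 weeks.
The critical path is still Y→P; finish is now 15 weeks.
Change in finish: 15 − 14 = +1 weeks.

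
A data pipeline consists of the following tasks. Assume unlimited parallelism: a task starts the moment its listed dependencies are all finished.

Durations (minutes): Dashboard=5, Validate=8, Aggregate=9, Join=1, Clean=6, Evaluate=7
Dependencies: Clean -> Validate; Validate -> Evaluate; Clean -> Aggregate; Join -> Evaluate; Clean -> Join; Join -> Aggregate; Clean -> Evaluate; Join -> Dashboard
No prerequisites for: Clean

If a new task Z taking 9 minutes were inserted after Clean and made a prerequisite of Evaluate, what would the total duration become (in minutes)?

Originally the project takes 21 minutes.
With Z inserted, Evaluate now waits for max(Clean, Join, Validate, Z).
New critical path: Clean→Z→Evaluate = 6+9+7 = 22 ⇒ 22 minutes.

22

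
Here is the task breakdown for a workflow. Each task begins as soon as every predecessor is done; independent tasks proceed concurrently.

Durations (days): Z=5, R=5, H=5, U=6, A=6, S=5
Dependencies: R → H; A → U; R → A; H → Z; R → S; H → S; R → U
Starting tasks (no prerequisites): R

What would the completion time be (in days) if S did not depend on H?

17

Before: longest chain R→A→U = 5+6+6 = 17, finish 17.
Without H→S, S's earliest start moves from 10 to 5.
New critical path: R→A→U = 5+6+6 = 17 ⇒ 17 days.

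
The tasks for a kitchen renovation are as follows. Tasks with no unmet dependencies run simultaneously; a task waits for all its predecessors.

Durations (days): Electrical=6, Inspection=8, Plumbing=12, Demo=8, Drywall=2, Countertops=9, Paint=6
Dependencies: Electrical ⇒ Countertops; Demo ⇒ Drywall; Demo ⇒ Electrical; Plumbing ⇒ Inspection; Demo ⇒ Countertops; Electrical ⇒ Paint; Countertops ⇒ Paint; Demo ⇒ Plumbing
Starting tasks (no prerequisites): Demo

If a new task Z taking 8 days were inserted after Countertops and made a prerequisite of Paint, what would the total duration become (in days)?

37

Originally the kitchen renovation takes 29 days.
With Z inserted, Paint now waits for max(Countertops, Electrical, Z).
New critical path: Demo→Electrical→Countertops→Z→Paint = 8+6+9+8+6 = 37 ⇒ 37 days.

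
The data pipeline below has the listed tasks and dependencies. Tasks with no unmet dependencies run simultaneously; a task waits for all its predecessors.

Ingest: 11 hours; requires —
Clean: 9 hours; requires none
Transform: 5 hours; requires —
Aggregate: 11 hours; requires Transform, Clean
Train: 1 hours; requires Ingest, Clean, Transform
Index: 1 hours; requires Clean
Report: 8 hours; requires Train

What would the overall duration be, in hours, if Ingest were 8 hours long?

Actual critical path: Ingest→Train→Report = 11+1+8 = 20 ⇒ 20 hours.
Ingest lies on that path, so at 8 hours the path becomes 17 hours.
Now Clean→Aggregate = 9+11 = 20 is longest, so the finish becomes 20 hours.

20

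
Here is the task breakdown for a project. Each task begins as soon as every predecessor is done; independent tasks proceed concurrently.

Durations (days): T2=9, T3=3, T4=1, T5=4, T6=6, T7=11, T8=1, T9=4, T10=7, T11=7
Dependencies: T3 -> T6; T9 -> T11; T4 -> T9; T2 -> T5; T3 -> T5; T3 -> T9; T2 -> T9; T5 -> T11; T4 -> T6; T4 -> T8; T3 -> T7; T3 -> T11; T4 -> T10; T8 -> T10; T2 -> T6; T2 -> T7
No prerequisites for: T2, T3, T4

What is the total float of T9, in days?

0

T2→T5→T11 = 9+4+7 = 20 sets the makespan at 20 days.
T9 finishes as early as 13 and must finish by 13.
So T9 can slip 13 − 13 = 0 days.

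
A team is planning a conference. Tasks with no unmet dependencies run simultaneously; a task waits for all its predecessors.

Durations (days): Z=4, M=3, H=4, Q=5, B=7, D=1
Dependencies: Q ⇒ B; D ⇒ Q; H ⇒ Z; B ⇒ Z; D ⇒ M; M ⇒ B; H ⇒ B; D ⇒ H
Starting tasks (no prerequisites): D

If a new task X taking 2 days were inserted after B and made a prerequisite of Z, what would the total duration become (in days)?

19

Originally the job takes 17 days.
With X inserted, Z now waits for max(H, B, X).
New critical path: D→Q→B→X→Z = 1+5+7+2+4 = 19 ⇒ 19 days.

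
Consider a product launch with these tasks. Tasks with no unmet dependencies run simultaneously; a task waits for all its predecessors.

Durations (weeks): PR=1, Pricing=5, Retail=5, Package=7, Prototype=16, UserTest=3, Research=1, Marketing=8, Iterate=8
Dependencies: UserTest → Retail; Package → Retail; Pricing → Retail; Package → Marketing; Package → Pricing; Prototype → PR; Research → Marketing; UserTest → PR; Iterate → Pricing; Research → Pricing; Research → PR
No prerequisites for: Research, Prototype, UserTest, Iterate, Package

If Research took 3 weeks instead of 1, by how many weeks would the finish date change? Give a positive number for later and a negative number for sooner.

Critical path before the change: Iterate→Pricing→Retail = 8+5+5 = 18 giving 18 weeks.
Research is off the critical path — its longest chain is 11 weeks, giving 7 of slack.
No other chain overtakes it, so the finish is 18 weeks.
Change in finish: 18 − 18 = +0 weeks.

0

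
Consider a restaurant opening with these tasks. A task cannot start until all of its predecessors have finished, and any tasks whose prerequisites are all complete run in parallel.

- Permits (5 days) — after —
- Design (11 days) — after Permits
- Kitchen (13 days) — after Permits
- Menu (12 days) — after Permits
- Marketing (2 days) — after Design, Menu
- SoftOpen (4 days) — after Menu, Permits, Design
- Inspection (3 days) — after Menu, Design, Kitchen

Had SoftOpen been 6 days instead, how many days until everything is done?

Actual critical path: Permits→Menu→SoftOpen = 5+12+4 = 21 ⇒ 21 days.
Since SoftOpen is critical, the +2 change carries straight to that chain (now 23 days).
No other chain overtakes it, so the finish is 23 days.

23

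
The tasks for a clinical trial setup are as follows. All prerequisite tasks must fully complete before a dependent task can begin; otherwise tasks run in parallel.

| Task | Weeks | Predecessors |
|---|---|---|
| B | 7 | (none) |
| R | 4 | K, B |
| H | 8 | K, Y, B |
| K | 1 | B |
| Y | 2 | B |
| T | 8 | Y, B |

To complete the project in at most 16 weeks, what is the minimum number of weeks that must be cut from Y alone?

1

Current finish: 17 weeks; target: 16.
Y is on every critical path, so each week cut from Y cuts the finish by one (this holds down to a finish of 16).
Need 17 − 16 = 1 week off Y → Y becomes 1 week, finish becomes 16.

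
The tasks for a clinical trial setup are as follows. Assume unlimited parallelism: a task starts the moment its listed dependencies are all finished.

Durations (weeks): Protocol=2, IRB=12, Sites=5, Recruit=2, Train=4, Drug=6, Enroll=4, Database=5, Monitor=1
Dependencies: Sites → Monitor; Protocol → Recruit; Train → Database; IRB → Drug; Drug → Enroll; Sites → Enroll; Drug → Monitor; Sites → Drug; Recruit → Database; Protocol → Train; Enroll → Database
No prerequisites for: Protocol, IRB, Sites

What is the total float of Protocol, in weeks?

16

IRB→Drug→Enroll→Database = 12+6+4+5 = 27 sets the makespan at 27 weeks.
The longest chain containing Protocol totals 11 weeks.
Float = 27 − 11 = 16.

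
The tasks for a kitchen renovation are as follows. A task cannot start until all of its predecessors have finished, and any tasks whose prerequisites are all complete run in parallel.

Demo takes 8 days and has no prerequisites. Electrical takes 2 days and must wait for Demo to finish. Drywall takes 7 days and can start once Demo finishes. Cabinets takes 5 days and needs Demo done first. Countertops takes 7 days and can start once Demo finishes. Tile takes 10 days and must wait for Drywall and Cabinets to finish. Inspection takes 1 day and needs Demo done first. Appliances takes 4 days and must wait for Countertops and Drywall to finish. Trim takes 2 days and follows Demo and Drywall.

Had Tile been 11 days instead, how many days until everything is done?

Critical path before the change: Demo→Drywall→Tile = 8+7+10 = 25 giving 25 days.
Tile lies on that path, so at 11 days the path becomes 26 days.
That remains the longest chain; total 26 days.

26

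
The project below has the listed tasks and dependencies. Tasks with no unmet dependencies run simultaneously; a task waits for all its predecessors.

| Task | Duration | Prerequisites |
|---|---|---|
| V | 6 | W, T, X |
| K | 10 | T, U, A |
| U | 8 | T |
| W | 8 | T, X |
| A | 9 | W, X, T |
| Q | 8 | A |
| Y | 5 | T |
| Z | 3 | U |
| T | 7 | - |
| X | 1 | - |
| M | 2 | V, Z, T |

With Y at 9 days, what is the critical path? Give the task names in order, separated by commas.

T, W, A, K

The binding path is T→W→A→K = 7+8+9+10 = 34; finish at 34 days.
The longest path through Y is only 12 days, so Y has float 22.
That remains the longest chain; total 34 days.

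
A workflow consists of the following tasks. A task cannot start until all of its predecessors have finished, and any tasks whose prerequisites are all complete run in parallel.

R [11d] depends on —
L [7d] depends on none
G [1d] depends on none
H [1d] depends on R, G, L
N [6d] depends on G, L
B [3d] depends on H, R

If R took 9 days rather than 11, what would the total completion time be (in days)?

Baseline: R→H→B = 11+1+3 = 15 → 15 days.
R lies on that path, so at 9 days the path becomes 13 days.
The critical path is still R→H→B; finish is now 13 days.

13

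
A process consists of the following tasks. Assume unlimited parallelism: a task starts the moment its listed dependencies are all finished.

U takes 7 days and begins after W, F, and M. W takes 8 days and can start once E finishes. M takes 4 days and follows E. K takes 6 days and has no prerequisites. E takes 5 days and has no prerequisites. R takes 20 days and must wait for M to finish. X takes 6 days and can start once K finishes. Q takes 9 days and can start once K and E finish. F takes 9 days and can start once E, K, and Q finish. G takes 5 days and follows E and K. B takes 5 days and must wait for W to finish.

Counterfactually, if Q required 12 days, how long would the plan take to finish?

Actual critical path: K→Q→F→U = 6+9+9+7 = 31 ⇒ 31 days.
Q is on the critical path; changing it to 12 makes that path 34 days.
No other chain overtakes it, so the finish is 34 days.

34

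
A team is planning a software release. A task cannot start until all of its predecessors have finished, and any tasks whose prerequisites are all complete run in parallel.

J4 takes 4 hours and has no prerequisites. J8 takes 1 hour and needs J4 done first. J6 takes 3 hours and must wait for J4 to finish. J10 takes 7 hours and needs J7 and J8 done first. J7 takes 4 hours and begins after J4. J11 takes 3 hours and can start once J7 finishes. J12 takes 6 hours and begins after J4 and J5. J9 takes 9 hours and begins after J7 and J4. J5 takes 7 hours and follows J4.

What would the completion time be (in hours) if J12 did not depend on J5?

Before: longest chain J4→J5→J12 = 4+7+6 = 17, finish 17.
Without J5→J12, J12's earliest start moves from 11 to 4.
The longest chain is now J4→J7→J9 = 4+4+9 = 17, so the plan takes 17 hours.

17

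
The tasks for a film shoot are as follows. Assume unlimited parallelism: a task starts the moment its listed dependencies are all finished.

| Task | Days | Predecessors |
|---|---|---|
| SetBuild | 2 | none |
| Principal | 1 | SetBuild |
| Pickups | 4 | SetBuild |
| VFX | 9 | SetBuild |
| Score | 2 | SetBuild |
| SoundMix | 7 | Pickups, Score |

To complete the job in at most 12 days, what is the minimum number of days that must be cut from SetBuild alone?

1

Current finish: 13 days; target: 12.
SetBuild is on every critical path, so each day cut from SetBuild cuts the finish by one (this holds down to a finish of 12).
Need 13 − 12 = 1 day off SetBuild → SetBuild becomes 1 day, finish becomes 12.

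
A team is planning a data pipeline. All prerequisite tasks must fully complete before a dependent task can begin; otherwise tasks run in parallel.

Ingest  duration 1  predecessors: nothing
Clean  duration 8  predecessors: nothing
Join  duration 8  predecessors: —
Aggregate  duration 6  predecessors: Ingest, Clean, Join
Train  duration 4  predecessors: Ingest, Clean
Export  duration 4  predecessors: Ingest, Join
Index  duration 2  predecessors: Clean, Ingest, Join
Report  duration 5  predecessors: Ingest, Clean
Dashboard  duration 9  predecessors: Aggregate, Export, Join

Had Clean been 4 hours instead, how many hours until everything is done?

23

Critical path before the change: Clean→Aggregate→Dashboard = 8+6+9 = 23 giving 23 hours.
Clean is on the critical path; changing it to 4 makes that path 19 hours.
Now Join→Aggregate→Dashboard = 8+6+9 = 23 is longest, so the finish becomes 23 hours.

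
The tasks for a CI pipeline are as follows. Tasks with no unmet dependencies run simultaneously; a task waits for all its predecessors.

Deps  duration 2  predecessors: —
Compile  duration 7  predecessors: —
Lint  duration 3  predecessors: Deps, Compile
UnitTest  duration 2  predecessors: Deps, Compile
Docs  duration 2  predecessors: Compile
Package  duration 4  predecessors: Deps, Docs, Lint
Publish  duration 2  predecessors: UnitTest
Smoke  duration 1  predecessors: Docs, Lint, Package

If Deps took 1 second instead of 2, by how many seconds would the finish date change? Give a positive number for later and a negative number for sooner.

Actual critical path: Compile→Lint→Package→Smoke = 7+3+4+1 = 15 ⇒ 15 seconds.
Deps is off the critical path — its longest chain is 10 seconds, giving 5 of slack.
That remains the longest chain; total 15 seconds.
Change in finish: 15 − 15 = +0 seconds.

0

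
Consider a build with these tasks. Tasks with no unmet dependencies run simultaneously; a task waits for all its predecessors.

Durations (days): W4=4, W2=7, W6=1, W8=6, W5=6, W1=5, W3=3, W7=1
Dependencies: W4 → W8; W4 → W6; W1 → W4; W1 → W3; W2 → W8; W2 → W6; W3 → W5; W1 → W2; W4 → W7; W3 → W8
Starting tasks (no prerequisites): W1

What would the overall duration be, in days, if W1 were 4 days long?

The binding path is W1→W2→W8 = 5+7+6 = 18; finish at 18 days.
Since W1 is critical, the -1 change carries straight to that chain (now 17 days).
That remains the longest chain; total 17 days.

17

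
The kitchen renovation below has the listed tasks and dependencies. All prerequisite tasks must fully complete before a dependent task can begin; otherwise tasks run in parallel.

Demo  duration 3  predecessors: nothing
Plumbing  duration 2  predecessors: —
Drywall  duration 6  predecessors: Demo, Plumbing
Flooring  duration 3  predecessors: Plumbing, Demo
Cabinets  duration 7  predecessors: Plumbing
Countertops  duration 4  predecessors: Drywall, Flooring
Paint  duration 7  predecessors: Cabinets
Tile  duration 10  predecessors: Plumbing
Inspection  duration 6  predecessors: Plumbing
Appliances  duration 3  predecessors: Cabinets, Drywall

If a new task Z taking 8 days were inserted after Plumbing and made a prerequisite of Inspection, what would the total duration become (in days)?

16

Originally the schedule takes 16 days.
With Z inserted, Inspection now waits for max(Plumbing, Z).
New critical path: Plumbing→Z→Inspection = 2+8+6 = 16 ⇒ 16 days.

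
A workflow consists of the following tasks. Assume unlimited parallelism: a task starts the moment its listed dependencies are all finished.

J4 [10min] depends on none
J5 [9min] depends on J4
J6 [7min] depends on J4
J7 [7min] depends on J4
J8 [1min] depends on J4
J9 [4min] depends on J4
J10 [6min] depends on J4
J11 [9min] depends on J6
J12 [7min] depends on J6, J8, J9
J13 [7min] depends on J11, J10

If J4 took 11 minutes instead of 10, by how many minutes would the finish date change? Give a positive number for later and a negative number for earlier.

Baseline: J4→J6→J11→J13 = 10+7+9+7 = 33 → 33 minutes.
J4 is on the critical path; changing it to 11 makes that path 34 minutes.
That remains the longest chain; total 34 minutes.
Change in finish: 34 − 33 = +1 minutes.

1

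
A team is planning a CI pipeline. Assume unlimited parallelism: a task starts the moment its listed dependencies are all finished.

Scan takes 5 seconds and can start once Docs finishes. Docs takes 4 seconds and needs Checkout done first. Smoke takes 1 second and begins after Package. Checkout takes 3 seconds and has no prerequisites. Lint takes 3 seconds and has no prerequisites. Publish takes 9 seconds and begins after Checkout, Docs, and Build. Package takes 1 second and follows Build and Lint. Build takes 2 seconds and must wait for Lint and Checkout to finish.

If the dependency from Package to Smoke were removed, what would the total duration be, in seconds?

Original critical path: Checkout→Docs→Publish = 3+4+9 = 16 ⇒ 16 seconds.
Without Package→Smoke, Smoke's earliest start moves from 6 to 0.
The longest chain is now Checkout→Docs→Publish = 3+4+9 = 16, so the job takes 16 seconds.

16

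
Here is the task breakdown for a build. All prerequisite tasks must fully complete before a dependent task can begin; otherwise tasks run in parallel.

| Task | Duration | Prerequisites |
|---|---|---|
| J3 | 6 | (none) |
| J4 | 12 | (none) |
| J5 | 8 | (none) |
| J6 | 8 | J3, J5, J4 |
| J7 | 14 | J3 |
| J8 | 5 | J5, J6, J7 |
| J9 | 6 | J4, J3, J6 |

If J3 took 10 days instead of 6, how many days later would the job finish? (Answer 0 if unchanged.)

3

Baseline: J4→J6→J9 = 12+8+6 = 26 → 26 days.
J3 has 1 day of float (longest path through it is 25).
Now J3→J7→J8 = 10+14+5 = 29 is longest, so the finish becomes 29 days.
Change in finish: 29 − 26 = +3 days.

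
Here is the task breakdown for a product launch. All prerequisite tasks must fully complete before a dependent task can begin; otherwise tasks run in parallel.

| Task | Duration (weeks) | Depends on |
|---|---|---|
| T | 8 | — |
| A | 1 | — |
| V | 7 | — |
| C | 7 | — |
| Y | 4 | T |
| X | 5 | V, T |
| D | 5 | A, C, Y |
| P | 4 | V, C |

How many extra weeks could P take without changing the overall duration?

The longest chain is T→Y→D = 8+4+5 = 17; overall finish 17 weeks.
P finishes as early as 11 and must finish by 17.
Float = 17 − 11 = 6.

6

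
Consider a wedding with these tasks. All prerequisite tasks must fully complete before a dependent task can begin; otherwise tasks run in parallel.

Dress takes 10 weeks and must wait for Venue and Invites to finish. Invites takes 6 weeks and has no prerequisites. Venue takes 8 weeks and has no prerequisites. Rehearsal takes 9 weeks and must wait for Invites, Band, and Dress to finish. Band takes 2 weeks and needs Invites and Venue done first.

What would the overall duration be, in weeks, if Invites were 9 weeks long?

28

Baseline: Venue→Dress→Rehearsal = 8+10+9 = 27 → 27 weeks.
Invites has 2 weeks of float (longest path through it is 25).
The binding chain switches to Invites→Dress→Rehearsal = 9+10+9 = 28; finish 28 weeks.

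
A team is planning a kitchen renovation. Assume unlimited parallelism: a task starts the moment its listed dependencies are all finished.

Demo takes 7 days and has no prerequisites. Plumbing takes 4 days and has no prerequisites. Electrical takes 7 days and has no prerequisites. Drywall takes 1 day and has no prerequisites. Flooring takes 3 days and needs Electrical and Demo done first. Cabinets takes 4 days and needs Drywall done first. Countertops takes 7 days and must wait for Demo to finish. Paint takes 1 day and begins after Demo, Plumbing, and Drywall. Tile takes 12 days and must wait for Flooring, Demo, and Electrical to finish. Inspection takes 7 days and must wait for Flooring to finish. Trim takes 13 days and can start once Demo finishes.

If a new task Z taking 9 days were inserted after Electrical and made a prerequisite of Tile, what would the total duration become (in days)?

28

Originally the kitchen renovation takes 22 days.
With Z inserted, Tile now waits for max(Flooring, Demo, Electrical, Z).
New critical path: Electrical→Z→Tile = 7+9+12 = 28 ⇒ 28 days.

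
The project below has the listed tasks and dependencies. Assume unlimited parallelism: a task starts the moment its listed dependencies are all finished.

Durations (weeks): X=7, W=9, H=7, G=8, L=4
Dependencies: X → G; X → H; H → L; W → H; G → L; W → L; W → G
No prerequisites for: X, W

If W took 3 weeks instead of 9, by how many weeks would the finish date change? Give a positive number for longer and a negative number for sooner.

The binding path is W→G→L = 9+8+4 = 21; finish at 21 weeks.
W is on the critical path; changing it to 3 makes that path 15 weeks.
New critical path: X→G→L = 7+8+4 = 19 ⇒ 19 weeks.
Change in finish: 19 − 21 = -2 weeks.

-2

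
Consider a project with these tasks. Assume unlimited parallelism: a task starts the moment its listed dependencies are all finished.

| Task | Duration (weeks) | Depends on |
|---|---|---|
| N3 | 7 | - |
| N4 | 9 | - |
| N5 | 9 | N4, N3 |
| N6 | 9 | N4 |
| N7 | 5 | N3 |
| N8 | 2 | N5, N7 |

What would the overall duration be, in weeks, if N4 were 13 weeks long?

24

Critical path before the change: N4→N5→N8 = 9+9+2 = 20 giving 20 weeks.
N4 lies on that path, so at 13 weeks the path becomes 24 weeks.
The critical path is still N4→N5→N8; finish is now 24 weeks.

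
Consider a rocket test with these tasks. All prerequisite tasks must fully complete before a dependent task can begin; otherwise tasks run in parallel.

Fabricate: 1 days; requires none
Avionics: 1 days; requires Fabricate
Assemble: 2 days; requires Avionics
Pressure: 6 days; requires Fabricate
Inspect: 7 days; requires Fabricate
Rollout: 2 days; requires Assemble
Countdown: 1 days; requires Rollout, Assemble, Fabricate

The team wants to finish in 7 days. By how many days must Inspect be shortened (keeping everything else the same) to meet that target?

1

Current finish: 8 days; target: 7.
Inspect is on every critical path, so each day cut from Inspect cuts the finish by one (this holds down to a finish of 7).
Need 8 − 7 = 1 day off Inspect → Inspect becomes 6 days, finish becomes 7.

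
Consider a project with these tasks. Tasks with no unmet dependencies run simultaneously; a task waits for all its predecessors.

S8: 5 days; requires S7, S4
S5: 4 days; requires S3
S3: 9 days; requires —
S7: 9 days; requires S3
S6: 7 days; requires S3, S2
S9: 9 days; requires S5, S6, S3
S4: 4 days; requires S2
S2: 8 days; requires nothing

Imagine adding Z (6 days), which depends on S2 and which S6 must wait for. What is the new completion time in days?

Originally the project takes 25 days.
With Z inserted, S6 now waits for max(S3, S2, Z).
New critical path: S2→Z→S6→S9 = 8+6+7+9 = 30 ⇒ 30 days.

30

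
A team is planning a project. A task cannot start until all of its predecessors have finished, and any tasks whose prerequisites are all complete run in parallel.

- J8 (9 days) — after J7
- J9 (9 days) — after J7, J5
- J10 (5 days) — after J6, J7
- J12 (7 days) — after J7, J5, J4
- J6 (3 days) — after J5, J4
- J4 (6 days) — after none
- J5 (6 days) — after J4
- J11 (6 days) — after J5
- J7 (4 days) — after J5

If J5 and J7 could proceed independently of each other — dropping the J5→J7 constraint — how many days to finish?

Before: longest chain J4→J5→J7→J8 = 6+6+4+9 = 25, finish 25.
Without J5→J7, J7's earliest start moves from 12 to 0.
The longest chain is now J4→J5→J9 = 6+6+9 = 21, so the project takes 21 days.

21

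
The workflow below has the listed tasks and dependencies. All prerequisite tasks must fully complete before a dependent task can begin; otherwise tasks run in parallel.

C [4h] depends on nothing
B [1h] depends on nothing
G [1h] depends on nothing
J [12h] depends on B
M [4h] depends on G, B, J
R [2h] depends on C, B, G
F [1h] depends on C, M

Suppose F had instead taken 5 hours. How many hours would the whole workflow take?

22

The binding path is B→J→M→F = 1+12+4+1 = 18; finish at 18 hours.
Since F is critical, the +4 change carries straight to that chain (now 22 hours).
No other chain overtakes it, so the finish is 22 hours.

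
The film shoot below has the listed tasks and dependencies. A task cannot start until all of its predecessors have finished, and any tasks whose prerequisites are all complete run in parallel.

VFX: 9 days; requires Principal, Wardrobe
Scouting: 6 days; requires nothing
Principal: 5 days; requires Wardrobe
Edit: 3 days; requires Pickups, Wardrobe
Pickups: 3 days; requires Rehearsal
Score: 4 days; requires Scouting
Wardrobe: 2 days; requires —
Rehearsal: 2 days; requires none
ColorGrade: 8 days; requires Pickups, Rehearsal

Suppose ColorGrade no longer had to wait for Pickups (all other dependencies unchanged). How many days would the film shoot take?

16

With the dependency in place, Wardrobe→Principal→VFX = 2+5+9 = 16 sets the finish at 16 days.
Without Pickups→ColorGrade, ColorGrade's earliest start moves from 5 to 2.
After: Wardrobe→Principal→VFX = 2+5+9 = 16 → 16 days.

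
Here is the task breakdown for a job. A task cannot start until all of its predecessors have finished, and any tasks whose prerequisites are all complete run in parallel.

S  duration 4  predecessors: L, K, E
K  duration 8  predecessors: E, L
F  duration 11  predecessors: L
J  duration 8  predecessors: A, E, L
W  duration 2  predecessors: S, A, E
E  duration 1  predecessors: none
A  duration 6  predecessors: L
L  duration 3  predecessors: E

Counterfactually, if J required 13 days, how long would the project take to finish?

As given, the longest chain is E→L→A→J = 1+3+6+8 = 18, so the finish is 18 days.
J is on the critical path; changing it to 13 makes that path 23 days.
The critical path is still E→L→A→J; finish is now 23 days.

23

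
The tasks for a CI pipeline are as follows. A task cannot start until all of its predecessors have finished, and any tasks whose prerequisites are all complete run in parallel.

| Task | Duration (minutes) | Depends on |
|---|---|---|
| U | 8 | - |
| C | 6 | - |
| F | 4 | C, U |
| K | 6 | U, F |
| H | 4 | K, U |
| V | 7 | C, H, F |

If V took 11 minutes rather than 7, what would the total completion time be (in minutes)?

As given, the longest chain is U→F→K→H→V = 8+4+6+4+7 = 29, so the finish is 29 minutes.
V is on the critical path; changing it to 11 makes that path 33 minutes.
No other chain overtakes it, so the finish is 33 minutes.

33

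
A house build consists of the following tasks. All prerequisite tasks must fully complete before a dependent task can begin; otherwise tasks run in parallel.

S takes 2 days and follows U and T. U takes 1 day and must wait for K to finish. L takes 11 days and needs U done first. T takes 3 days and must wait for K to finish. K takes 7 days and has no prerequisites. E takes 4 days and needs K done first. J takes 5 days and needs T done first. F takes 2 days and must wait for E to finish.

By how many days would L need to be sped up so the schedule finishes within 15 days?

Current finish: 19 days; target: 15.
L is on every critical path, so each day cut from L cuts the finish by one (this holds down to a finish of 15).
Need 19 − 15 = 4 days off L → L becomes 7 days, finish becomes 15.

4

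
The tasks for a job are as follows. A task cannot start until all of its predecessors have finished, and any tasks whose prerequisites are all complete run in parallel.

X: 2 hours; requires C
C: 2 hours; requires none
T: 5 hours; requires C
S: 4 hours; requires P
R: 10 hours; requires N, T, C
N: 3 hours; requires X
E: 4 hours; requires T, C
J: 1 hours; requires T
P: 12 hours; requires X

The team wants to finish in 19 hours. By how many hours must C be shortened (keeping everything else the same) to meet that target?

1

Current finish: 20 hours; target: 19.
C is on every critical path, so each hour cut from C cuts the finish by one (this holds down to a finish of 19).
Need 20 − 19 = 1 hour off C → C becomes 1 hour, finish becomes 19.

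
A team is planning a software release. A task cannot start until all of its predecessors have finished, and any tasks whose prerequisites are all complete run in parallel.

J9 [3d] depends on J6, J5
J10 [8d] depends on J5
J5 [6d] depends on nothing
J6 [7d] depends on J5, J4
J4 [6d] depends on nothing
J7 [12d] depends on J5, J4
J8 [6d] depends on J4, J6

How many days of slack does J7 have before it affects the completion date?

1

Critical path: J4→J6→J8 = 6+7+6 = 19, so the finish is 19 days.
Longest path through J7: 18 days (earliest finish 18, latest finish 19).
Float = 19 − 18 = 1.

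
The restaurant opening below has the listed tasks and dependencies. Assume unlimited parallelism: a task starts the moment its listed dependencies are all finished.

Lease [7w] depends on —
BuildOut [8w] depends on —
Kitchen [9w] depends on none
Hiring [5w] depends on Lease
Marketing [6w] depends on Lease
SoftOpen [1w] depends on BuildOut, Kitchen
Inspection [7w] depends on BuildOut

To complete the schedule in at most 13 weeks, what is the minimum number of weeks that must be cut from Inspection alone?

2

Current finish: 15 weeks; target: 13.
Inspection is on every critical path, so each week cut from Inspection cuts the finish by one (this holds down to a finish of 13).
Need 15 − 13 = 2 weeks off Inspection → Inspection becomes 5 weeks, finish becomes 13.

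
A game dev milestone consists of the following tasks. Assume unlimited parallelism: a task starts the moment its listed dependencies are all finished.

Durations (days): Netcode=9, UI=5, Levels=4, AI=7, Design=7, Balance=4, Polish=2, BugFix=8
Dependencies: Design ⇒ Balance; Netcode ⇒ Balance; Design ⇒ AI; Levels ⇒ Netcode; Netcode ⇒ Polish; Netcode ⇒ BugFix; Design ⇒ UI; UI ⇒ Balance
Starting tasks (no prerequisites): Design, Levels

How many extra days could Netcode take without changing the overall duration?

The longest chain is Levels→Netcode→BugFix = 4+9+8 = 21; overall finish 21 days.
Netcode finishes as early as 13 and must finish by 13.
Slack of Netcode = 4 − 4 = 0 days.

0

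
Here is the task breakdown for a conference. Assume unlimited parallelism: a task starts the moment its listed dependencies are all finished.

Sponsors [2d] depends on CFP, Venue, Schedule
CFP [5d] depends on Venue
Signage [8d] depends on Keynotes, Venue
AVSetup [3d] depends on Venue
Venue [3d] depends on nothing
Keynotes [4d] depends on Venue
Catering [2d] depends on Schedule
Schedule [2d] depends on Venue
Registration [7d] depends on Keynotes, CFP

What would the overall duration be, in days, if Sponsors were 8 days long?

16

The binding path is Venue→CFP→Registration = 3+5+7 = 15; finish at 15 days.
Sponsors has 5 days of float (longest path through it is 10).
New critical path: Venue→CFP→Sponsors = 3+5+8 = 16 ⇒ 16 days.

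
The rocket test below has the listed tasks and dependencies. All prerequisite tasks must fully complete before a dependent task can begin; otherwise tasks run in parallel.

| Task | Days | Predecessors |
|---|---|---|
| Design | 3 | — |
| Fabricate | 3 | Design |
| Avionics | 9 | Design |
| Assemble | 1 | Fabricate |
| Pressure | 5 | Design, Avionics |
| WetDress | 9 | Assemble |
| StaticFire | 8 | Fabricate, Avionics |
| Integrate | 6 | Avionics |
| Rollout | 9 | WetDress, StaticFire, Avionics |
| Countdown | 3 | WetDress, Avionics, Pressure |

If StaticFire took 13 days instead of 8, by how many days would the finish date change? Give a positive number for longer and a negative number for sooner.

5

As given, the longest chain is Design→Avionics→StaticFire→Rollout = 3+9+8+9 = 29, so the finish is 29 days.
StaticFire is on the critical path; changing it to 13 makes that path 34 days.
No other chain overtakes it, so the finish is 34 days.
Change in finish: 34 − 29 = +5 days.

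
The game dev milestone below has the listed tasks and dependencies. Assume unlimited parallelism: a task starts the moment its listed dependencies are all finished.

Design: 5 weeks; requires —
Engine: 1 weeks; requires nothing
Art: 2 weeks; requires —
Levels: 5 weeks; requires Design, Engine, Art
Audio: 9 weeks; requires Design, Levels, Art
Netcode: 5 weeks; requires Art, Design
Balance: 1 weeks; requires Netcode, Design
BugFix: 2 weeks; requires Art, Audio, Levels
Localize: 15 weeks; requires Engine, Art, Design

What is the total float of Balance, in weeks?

10

Design→Levels→Audio→BugFix = 5+5+9+2 = 21 sets the makespan at 21 weeks.
Balance finishes as early as 11 and must finish by 21.
Slack of Balance = 20 − 10 = 10 weeks.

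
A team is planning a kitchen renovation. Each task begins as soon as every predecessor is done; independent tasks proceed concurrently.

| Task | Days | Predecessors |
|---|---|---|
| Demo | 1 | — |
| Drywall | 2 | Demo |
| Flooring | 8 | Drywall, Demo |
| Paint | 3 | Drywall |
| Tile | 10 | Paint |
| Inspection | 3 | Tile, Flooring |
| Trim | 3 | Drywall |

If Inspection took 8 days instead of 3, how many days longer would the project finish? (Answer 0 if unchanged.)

5

Actual critical path: Demo→Drywall→Paint→Tile→Inspection = 1+2+3+10+3 = 19 ⇒ 19 days.
Since Inspection is critical, the +5 change carries straight to that chain (now 24 days).
That remains the longest chain; total 24 days.
Change in finish: 24 − 19 = +5 days.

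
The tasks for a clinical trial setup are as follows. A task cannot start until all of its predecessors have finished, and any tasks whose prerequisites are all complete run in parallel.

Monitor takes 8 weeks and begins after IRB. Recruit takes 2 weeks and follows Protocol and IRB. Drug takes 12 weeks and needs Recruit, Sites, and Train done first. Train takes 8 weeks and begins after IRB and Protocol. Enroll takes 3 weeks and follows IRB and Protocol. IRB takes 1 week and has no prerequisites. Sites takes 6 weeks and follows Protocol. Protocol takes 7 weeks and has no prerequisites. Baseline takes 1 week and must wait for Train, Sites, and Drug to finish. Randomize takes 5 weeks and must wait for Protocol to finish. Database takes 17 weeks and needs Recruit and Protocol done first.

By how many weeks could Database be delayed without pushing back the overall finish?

2

The longest chain is Protocol→Train→Drug→Baseline = 7+8+12+1 = 28; overall finish 28 weeks.
Longest path through Database: 26 weeks (earliest finish 26, latest finish 28).
Float = 28 − 26 = 2.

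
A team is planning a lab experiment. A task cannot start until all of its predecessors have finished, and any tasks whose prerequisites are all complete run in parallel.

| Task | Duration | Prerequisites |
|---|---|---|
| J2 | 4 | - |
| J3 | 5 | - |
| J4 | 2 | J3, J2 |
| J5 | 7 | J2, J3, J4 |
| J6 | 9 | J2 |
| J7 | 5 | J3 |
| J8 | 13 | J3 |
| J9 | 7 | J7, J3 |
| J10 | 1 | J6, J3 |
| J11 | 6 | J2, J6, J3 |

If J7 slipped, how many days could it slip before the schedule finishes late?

2

Critical path: J2→J6→J11 = 4+9+6 = 19, so the finish is 19 days.
The longest chain containing J7 totals 17 days.
So J7 can slip 12 − 10 = 2 days.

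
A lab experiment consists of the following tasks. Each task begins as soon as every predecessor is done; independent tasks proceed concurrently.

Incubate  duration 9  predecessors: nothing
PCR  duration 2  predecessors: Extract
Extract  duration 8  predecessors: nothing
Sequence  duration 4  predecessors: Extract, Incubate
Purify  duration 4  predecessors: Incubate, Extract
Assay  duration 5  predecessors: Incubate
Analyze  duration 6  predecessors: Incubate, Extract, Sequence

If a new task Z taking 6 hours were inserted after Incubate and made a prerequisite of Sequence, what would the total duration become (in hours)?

Originally the schedule takes 19 hours.
With Z inserted, Sequence now waits for max(Extract, Incubate, Z).
New critical path: Incubate→Z→Sequence→Analyze = 9+6+4+6 = 25 ⇒ 25 hours.

25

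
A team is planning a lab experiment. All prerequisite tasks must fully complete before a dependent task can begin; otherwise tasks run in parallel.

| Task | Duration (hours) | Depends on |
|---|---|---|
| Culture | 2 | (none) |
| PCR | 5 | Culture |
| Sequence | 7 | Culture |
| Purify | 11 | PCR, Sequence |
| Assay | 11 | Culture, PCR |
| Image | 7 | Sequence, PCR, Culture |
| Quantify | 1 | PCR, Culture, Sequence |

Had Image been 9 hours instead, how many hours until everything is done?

Critical path before the change: Culture→Sequence→Purify = 2+7+11 = 20 giving 20 hours.
Image is off the critical path — its longest chain is 16 hours, giving 4 of slack.
The critical path is still Culture→Sequence→Purify; finish is now 20 hours.

20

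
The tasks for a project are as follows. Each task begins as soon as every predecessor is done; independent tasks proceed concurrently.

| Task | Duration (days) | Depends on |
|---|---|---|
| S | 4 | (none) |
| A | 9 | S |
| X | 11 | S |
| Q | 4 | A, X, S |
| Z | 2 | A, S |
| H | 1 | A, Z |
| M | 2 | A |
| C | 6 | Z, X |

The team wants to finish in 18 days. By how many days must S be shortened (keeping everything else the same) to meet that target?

Current finish: 21 days; target: 18.
S is on every critical path, so each day cut from S cuts the finish by one (this holds down to a finish of 18).
Need 21 − 18 = 3 days off S → S becomes 1 day, finish becomes 18.

3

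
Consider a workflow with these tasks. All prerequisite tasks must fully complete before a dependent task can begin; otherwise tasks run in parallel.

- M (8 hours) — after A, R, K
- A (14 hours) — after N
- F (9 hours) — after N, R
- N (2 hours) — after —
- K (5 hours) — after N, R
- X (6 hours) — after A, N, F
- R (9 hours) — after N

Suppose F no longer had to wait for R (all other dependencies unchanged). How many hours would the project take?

24

With the dependency in place, N→R→F→X = 2+9+9+6 = 26 sets the finish at 26 hours.
Without R→F, F's earliest start moves from 11 to 2.
After: N→R→K→M = 2+9+5+8 = 24 → 24 hours.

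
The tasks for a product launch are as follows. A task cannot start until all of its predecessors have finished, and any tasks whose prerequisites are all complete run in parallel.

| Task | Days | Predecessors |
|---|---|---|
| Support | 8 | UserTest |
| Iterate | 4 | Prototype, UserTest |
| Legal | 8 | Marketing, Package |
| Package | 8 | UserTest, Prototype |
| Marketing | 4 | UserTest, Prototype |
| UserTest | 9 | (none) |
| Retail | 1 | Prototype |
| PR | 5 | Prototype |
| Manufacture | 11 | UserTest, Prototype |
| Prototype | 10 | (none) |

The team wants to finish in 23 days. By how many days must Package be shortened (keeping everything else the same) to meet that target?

Current finish: 26 days; target: 23.
Package is on every critical path, so each day cut from Package cuts the finish by one (this holds down to a finish of 22).
Need 26 − 23 = 3 days off Package → Package becomes 5 days, finish becomes 23.

3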